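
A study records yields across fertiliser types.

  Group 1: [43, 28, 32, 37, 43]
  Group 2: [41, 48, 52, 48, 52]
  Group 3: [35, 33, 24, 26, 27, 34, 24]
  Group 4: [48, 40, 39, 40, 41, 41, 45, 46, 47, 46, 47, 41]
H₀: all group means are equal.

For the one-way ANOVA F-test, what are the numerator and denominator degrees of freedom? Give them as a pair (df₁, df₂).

degrees of freedom = [3, 25]

k = 4 groups, N = 29 total
df = (k−1, N−k) = (4−1, 29−4) = (3, 25)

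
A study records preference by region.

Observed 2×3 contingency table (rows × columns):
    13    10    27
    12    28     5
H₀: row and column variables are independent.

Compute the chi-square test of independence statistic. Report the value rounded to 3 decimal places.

Row totals [50, 45], col totals [25, 38, 32], n=95
χ² = (13−13.16)²/13.16 + (10−20.00)²/20.00 + (27−16.84)²/16.84 + (12−11.84)²/11.84 + (28−18.00)²/18.00 + (5−15.16)²/15.16 = 23.4932
df = 2

test statistic = 23.493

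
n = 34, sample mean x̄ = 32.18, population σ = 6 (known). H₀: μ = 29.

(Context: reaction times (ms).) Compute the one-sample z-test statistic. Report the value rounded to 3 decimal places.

SE = σ/√n = 6/√34 = 1.0290
z = (x̄−μ₀)/SE = (32.18−29)/1.0290 = 3.0904

test statistic = 3.090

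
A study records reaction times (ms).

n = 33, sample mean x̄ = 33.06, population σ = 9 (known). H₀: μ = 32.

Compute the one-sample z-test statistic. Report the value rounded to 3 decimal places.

test statistic = 0.677

SE = σ/√n = 9/√33 = 1.5667
z = (x̄−μ₀)/SE = (33.06−32)/1.5667 = 0.6766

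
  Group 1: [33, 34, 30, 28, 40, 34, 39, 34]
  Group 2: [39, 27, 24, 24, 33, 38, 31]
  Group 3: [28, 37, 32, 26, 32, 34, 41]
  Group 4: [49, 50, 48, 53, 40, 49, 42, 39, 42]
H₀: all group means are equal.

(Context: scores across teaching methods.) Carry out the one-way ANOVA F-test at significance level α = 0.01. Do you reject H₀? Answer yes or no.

reject H₀: yes

Group means [34.00, 30.86, 32.86, 45.78], grand mean 36.452
SSB = Σnᵢ(x̄ᵢ−x̄)² = 1140.408; SSW = ΣΣ(x−x̄ᵢ)² = 705.270
MSB = 1140.408/3 = 380.1359; MSW = 705.270/27 = 26.1211
F = MSB/MSW = 14.5528
df = (3, 27)
p-value (upper-tail) = 0.00001
At α=0.01: p < α → reject H₀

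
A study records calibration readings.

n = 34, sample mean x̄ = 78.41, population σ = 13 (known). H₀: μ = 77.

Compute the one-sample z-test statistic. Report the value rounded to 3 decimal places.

SE = σ/√n = 13/√34 = 2.2295
z = (x̄−μ₀)/SE = (78.41−77)/2.2295 = 0.6324

test statistic = 0.632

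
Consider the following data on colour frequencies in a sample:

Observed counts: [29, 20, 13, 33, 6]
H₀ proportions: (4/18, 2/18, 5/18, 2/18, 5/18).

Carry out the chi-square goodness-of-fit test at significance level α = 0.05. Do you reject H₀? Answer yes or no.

n = 101; E_i = n·p_i = [22.44, 11.22, 28.06, 11.22, 28.06]
χ² = (29−22.44)²/22.44 + (20−11.22)²/11.22 + (13−28.06)²/28.06 + (33−11.22)²/11.22 + (6−28.06)²/28.06 = 76.4604
df = 4
p-value (upper-tail) = 0.00000
At α=0.05: p < α → reject H₀

reject H₀: yes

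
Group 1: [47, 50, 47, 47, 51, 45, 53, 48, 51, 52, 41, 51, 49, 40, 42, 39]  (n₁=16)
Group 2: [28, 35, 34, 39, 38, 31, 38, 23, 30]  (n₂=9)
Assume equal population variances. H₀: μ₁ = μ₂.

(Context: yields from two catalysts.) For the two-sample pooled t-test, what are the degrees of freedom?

df = n₁ + n₂ − 2 = 16 + 9 − 2 = 23

degrees of freedom = 23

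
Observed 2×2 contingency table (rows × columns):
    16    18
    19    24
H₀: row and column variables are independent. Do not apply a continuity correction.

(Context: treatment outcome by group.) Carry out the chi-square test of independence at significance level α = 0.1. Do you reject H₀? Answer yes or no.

reject H₀: no

Row totals [34, 43], col totals [35, 42], n=77
χ² = (16−15.45)²/15.45 + (18−18.55)²/18.55 + (19−19.55)²/19.55 + (24−23.45)²/23.45 = 0.0632
df = 1
p-value (upper-tail) = 0.80151
At α=0.1: p ≥ α → fail to reject H₀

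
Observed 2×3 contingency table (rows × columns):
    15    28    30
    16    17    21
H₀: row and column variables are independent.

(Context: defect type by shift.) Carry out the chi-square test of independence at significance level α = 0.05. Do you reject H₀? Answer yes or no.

Row totals [73, 54], col totals [31, 45, 51], n=127
χ² = (15−17.82)²/17.82 + (28−25.87)²/25.87 + (30−29.31)²/29.31 + (16−13.18)²/13.18 + (17−19.13)²/19.13 + (21−21.69)²/21.69 = 1.5004
df = 2
p-value (upper-tail) = 0.47226
At α=0.05: p ≥ α → fail to reject H₀

reject H₀: no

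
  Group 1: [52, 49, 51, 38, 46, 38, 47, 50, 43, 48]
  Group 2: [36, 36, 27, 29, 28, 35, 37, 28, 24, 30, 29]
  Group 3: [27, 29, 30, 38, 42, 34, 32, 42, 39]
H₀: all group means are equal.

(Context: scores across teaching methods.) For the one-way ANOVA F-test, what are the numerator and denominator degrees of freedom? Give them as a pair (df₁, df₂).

k = 3 groups, N = 30 total
df = (k−1, N−k) = (3−1, 30−3) = (2, 27)

degrees of freedom = [2, 27]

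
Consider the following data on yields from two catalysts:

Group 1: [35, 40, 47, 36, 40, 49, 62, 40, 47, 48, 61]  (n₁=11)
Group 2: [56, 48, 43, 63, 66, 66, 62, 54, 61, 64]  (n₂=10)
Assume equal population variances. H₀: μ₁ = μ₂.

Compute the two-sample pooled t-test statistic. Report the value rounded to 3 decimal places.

test statistic = -3.324

x̄₁=45.909, s₁=9.082, n₁=11
x̄₂=58.300, s₂=7.875, n₂=10
s_p² = [10·9.082² + 9·7.875²]/19 = 72.7900
SE = √(s_p²·(1/11+1/10)) = 3.7278
t = (45.909−58.300)/3.7278 = -3.3239
df = 19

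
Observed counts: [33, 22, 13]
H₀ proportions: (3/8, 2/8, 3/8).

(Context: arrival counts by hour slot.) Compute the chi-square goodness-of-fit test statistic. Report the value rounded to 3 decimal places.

n = 68; E_i = n·p_i = [25.50, 17.00, 25.50]
χ² = (33−25.50)²/25.50 + (22−17.00)²/17.00 + (13−25.50)²/25.50 = 9.8039
df = 2

test statistic = 9.804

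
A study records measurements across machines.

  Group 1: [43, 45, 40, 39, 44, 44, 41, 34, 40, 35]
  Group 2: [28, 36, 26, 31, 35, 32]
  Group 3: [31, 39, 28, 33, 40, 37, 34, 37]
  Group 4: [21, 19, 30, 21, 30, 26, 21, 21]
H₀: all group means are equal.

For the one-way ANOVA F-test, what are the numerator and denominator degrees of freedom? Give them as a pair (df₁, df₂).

k = 4 groups, N = 32 total
df = (k−1, N−k) = (4−1, 32−4) = (3, 28)

degrees of freedom = [3, 28]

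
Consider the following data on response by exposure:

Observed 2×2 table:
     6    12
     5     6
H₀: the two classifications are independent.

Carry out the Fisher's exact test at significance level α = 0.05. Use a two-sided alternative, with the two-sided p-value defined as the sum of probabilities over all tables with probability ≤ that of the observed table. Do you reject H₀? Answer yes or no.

reject H₀: no

Margins: r₁=18, r₂=11, c₁=11, c₂=18, n=29
p_obs = C(18,6)·C(11,5)/C(29,11); sum pmf over tables with pmf ≤ p_obs
p-value (two-sided) = 0.69645
At α=0.05: p ≥ α → fail to reject H₀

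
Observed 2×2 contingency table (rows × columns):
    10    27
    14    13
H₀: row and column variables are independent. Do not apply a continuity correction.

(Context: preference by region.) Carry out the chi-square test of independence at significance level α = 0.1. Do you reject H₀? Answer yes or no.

Row totals [37, 27], col totals [24, 40], n=64
χ² = (10−13.88)²/13.88 + (27−23.12)²/23.12 + (14−10.12)²/10.12 + (13−16.88)²/16.88 = 4.1044
df = 1
p-value (upper-tail) = 0.04277
At α=0.1: p < α → reject H₀

reject H₀: yes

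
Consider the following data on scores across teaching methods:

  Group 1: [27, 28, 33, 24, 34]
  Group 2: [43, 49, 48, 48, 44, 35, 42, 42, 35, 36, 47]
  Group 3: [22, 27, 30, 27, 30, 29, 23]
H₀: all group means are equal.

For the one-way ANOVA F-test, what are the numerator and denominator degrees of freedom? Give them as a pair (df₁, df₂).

degrees of freedom = [2, 20]

k = 3 groups, N = 23 total
df = (k−1, N−k) = (3−1, 23−3) = (2, 20)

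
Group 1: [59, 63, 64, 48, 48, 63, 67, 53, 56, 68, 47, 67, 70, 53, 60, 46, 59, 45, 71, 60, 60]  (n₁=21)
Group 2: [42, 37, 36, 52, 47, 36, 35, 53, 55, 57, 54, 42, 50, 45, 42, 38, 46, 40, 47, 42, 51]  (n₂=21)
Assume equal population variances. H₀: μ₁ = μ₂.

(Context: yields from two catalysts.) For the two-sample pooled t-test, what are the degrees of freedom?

degrees of freedom = 40

df = n₁ + n₂ − 2 = 21 + 21 − 2 = 40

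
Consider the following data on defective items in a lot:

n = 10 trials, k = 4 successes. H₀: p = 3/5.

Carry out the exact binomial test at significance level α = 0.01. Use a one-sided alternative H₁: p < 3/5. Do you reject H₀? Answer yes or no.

reject H₀: no

Exact binomial: n=10, k=4, p₀=3/5=0.6000
P(X≤4) from Σ C(n,i)·p₀^i·(1−p₀)^(n−i)
p-value (one-sided, H₁ less) = 0.16624
At α=0.01: p ≥ α → fail to reject H₀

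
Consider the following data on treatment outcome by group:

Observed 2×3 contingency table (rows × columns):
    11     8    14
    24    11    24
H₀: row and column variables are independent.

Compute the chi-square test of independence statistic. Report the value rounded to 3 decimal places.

test statistic = 0.637

Row totals [33, 59], col totals [35, 19, 38], n=92
χ² = (11−12.55)²/12.55 + (8−6.82)²/6.82 + (14−13.63)²/13.63 + (24−22.45)²/22.45 + (11−12.18)²/12.18 + (24−24.37)²/24.37 = 0.6369
df = 2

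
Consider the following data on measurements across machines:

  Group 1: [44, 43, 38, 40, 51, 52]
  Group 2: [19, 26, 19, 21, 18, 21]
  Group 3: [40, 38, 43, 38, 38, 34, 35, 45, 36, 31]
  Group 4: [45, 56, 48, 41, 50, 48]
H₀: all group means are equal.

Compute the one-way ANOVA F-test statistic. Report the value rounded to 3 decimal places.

Group means [44.67, 20.67, 37.80, 48.00], grand mean 37.786
SSB = Σnᵢ(x̄ᵢ−x̄)² = 2668.448; SSW = ΣΣ(x−x̄ᵢ)² = 486.267
MSB = 2668.448/3 = 889.4825; MSW = 486.267/24 = 20.2611
F = MSB/MSW = 43.9010
df = (3, 24)

test statistic = 43.901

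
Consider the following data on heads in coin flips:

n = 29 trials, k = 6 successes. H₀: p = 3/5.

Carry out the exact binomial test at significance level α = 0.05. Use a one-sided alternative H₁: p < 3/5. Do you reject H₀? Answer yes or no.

Exact binomial: n=29, k=6, p₀=3/5=0.6000
P(X≤6) from Σ C(n,i)·p₀^i·(1−p₀)^(n−i)
p-value (one-sided, H₁ less) = 0.00002
At α=0.05: p < α → reject H₀

reject H₀: yes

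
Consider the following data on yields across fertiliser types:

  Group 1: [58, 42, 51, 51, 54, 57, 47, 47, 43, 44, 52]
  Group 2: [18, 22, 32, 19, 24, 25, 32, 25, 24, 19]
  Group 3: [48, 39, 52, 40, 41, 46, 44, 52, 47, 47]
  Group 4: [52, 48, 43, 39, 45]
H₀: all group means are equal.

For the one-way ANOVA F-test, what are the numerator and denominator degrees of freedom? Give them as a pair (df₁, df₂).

degrees of freedom = [3, 32]

k = 4 groups, N = 36 total
df = (k−1, N−k) = (4−1, 36−4) = (3, 32)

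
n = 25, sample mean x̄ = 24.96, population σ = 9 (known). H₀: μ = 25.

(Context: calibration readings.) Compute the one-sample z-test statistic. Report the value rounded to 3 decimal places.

SE = σ/√n = 9/√25 = 1.8000
z = (x̄−μ₀)/SE = (24.96−25)/1.8000 = -0.0222

test statistic = -0.022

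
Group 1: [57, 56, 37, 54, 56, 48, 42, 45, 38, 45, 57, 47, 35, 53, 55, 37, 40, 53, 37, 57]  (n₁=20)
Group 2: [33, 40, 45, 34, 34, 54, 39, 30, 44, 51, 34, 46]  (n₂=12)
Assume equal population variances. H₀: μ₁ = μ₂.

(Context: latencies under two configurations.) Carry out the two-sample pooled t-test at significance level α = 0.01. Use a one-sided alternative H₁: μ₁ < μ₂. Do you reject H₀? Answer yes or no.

reject H₀: no

x̄₁=47.450, s₁=8.114, n₁=20
x̄₂=40.333, s₂=7.691, n₂=12
s_p² = [19·8.114² + 11·7.691²]/30 = 63.3872
SE = √(s_p²·(1/20+1/12)) = 2.9072
t = (47.450−40.333)/2.9072 = 2.4480
df = 30
p-value (one-sided, H₁ less) = 0.98978
At α=0.01: p ≥ α → fail to reject H₀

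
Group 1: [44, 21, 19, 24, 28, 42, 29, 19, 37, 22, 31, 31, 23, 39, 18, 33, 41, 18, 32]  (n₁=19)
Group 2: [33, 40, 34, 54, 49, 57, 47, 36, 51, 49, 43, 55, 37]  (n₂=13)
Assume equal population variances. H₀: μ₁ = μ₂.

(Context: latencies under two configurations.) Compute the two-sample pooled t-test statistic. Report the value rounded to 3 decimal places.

x̄₁=29.000, s₁=8.667, n₁=19
x̄₂=45.000, s₂=8.347, n₂=13
s_p² = [18·8.667² + 12·8.347²]/30 = 72.9333
SE = √(s_p²·(1/19+1/13)) = 3.0739
t = (29.000−45.000)/3.0739 = -5.2051
df = 30

test statistic = -5.205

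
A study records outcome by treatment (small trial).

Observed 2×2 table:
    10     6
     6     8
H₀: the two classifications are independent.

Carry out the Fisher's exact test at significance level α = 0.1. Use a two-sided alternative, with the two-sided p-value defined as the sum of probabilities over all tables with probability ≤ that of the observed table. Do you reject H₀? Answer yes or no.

Margins: r₁=16, r₂=14, c₁=16, c₂=14, n=30
p_obs = C(16,10)·C(14,6)/C(30,16); sum pmf over tables with pmf ≤ p_obs
p-value (two-sided) = 0.46425
At α=0.1: p ≥ α → fail to reject H₀

reject H₀: no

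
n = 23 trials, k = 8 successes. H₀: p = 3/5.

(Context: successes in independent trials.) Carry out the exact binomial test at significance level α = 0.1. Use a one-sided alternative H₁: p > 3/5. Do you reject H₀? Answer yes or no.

Exact binomial: n=23, k=8, p₀=3/5=0.6000
P(X≥8) from Σ C(n,i)·p₀^i·(1−p₀)^(n−i)
p-value (one-sided, H₁ greater) = 0.99603
At α=0.1: p ≥ α → fail to reject H₀

reject H₀: no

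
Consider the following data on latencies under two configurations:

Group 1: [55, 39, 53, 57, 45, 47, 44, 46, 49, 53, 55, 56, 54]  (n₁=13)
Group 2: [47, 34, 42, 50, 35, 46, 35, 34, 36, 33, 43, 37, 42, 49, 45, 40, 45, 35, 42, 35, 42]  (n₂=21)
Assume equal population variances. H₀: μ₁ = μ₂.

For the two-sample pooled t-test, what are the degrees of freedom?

df = n₁ + n₂ − 2 = 13 + 21 − 2 = 32

degrees of freedom = 32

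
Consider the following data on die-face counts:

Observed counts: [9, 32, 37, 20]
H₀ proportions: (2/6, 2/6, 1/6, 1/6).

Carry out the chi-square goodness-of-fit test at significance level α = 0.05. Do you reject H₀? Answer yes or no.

reject H₀: yes

n = 98; E_i = n·p_i = [32.67, 32.67, 16.33, 16.33]
χ² = (9−32.67)²/32.67 + (32−32.67)²/32.67 + (37−16.33)²/16.33 + (20−16.33)²/16.33 = 44.1327
df = 3
p-value (upper-tail) = 0.00000
At α=0.05: p < α → reject H₀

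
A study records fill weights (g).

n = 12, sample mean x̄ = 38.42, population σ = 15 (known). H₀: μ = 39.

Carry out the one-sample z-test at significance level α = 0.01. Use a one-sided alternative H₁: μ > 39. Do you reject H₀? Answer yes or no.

SE = σ/√n = 15/√12 = 4.3301
z = (x̄−μ₀)/SE = (38.42−39)/4.3301 = -0.1339
p-value (one-sided, H₁ greater) = 0.55328
At α=0.01: p ≥ α → fail to reject H₀

reject H₀: no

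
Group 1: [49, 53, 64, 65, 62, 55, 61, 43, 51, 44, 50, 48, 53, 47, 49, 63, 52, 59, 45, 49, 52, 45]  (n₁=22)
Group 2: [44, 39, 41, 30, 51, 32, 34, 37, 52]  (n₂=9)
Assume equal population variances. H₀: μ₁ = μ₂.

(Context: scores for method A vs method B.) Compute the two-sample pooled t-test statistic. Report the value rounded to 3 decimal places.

x̄₁=52.682, s₁=6.834, n₁=22
x̄₂=40.000, s₂=7.842, n₂=9
s_p² = [21·6.834² + 8·7.842²]/29 = 50.7853
SE = √(s_p²·(1/22+1/9)) = 2.8198
t = (52.682−40.000)/2.8198 = 4.4974
df = 29

test statistic = 4.497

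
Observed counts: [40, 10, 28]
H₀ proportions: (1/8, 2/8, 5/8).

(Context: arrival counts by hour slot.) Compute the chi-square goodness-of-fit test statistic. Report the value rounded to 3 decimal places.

n = 78; E_i = n·p_i = [9.75, 19.50, 48.75]
χ² = (40−9.75)²/9.75 + (10−19.50)²/19.50 + (28−48.75)²/48.75 = 107.3128
df = 2

test statistic = 107.313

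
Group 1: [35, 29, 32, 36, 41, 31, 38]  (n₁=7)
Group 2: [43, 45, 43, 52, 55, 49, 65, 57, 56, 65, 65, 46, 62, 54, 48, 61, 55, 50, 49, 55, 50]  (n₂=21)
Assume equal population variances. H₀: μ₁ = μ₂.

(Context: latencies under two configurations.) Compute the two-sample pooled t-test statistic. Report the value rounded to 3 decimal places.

test statistic = -6.684

x̄₁=34.571, s₁=4.198, n₁=7
x̄₂=53.571, s₂=7.061, n₂=21
s_p² = [6·4.198² + 20·7.061²]/26 = 42.4176
SE = √(s_p²·(1/7+1/21)) = 2.8425
t = (34.571−53.571)/2.8425 = -6.6844
df = 26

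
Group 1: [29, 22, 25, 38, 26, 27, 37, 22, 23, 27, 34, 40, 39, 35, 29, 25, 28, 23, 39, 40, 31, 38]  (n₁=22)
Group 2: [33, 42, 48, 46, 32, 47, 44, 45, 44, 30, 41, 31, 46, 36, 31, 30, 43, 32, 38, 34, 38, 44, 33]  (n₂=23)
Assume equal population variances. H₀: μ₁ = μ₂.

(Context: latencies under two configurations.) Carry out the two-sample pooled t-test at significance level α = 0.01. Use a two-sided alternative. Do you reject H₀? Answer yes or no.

reject H₀: yes

x̄₁=30.773, s₁=6.488, n₁=22
x̄₂=38.609, s₂=6.308, n₂=23
s_p² = [21·6.488² + 22·6.308²]/43 = 40.9149
SE = √(s_p²·(1/22+1/23)) = 1.9075
t = (30.773−38.609)/1.9075 = -4.1079
df = 43
p-value (two-sided) = 0.00018
At α=0.01: p < α → reject H₀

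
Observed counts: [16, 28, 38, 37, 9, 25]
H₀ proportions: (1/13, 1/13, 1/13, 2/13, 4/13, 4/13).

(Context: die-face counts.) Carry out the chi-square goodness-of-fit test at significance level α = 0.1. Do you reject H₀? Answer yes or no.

reject H₀: yes

n = 153; E_i = n·p_i = [11.77, 11.77, 11.77, 23.54, 47.08, 47.08]
χ² = (16−11.77)²/11.77 + (28−11.77)²/11.77 + (38−11.77)²/11.77 + (37−23.54)²/23.54 + (9−47.08)²/47.08 + (25−47.08)²/47.08 = 131.2157
df = 5
p-value (upper-tail) = 0.00000
At α=0.1: p < α → reject H₀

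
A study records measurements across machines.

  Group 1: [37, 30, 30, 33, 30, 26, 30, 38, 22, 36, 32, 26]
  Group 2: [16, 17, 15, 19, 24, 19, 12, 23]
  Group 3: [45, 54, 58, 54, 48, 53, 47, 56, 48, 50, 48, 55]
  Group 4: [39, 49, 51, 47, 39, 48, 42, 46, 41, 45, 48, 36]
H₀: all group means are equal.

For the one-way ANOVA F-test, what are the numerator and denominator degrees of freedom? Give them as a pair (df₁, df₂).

k = 4 groups, N = 44 total
df = (k−1, N−k) = (4−1, 44−4) = (3, 40)

degrees of freedom = [3, 40]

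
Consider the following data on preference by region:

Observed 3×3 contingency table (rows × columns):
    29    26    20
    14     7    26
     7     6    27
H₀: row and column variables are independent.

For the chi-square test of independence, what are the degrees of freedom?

degrees of freedom = 4

df = (r−1)(c−1) = (3−1)·(3−1) = 4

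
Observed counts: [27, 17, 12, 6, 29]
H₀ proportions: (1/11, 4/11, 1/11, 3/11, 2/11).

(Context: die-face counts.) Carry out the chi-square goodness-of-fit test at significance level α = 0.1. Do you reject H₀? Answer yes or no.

n = 91; E_i = n·p_i = [8.27, 33.09, 8.27, 24.82, 16.55]
χ² = (27−8.27)²/8.27 + (17−33.09)²/33.09 + (12−8.27)²/8.27 + (6−24.82)²/24.82 + (29−16.55)²/16.55 = 75.5412
df = 4
p-value (upper-tail) = 0.00000
At α=0.1: p < α → reject H₀

reject H₀: yes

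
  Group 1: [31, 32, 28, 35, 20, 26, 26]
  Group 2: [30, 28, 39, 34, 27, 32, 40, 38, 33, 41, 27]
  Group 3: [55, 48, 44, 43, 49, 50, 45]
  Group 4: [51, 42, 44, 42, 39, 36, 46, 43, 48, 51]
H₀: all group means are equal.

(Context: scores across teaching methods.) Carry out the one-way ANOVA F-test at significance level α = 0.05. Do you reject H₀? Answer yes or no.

Group means [28.29, 33.55, 47.71, 44.20], grand mean 38.371
SSB = Σnᵢ(x̄ᵢ−x̄)² = 1918.987; SSW = ΣΣ(x−x̄ᵢ)² = 743.184
MSB = 1918.987/3 = 639.6623; MSW = 743.184/31 = 23.9737
F = MSB/MSW = 26.6818
df = (3, 31)
p-value (upper-tail) = 0.00000
At α=0.05: p < α → reject H₀

reject H₀: yes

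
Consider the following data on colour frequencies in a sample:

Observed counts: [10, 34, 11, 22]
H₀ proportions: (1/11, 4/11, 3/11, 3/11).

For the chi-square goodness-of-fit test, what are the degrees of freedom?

degrees of freedom = 3

df = k − 1 = 4 − 1 = 3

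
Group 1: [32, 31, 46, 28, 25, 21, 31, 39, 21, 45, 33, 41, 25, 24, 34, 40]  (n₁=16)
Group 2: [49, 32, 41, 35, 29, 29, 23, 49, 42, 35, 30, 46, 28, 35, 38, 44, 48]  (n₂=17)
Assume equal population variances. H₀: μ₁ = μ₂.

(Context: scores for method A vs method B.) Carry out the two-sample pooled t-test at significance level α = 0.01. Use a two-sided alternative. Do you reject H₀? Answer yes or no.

x̄₁=32.250, s₁=8.103, n₁=16
x̄₂=37.235, s₂=8.182, n₂=17
s_p² = [15·8.103² + 16·8.182²]/31 = 66.3245
SE = √(s_p²·(1/16+1/17)) = 2.8367
t = (32.250−37.235)/2.8367 = -1.7574
df = 31
p-value (two-sided) = 0.08872
At α=0.01: p ≥ α → fail to reject H₀

reject H₀: no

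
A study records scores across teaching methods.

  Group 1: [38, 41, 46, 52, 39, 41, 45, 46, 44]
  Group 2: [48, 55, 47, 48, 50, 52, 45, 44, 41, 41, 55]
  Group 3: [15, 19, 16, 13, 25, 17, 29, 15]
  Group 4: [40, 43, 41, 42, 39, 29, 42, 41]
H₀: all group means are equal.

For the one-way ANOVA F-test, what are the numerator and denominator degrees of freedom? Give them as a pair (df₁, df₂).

degrees of freedom = [3, 32]

k = 4 groups, N = 36 total
df = (k−1, N−k) = (4−1, 36−4) = (3, 32)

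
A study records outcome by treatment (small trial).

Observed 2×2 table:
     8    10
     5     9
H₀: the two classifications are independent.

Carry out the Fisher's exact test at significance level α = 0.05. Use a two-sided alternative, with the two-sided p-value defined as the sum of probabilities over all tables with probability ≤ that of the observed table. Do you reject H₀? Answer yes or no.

reject H₀: no

Margins: r₁=18, r₂=14, c₁=13, c₂=19, n=32
p_obs = C(18,8)·C(14,5)/C(32,13); sum pmf over tables with pmf ≤ p_obs
p-value (two-sided) = 0.72489
At α=0.05: p ≥ α → fail to reject H₀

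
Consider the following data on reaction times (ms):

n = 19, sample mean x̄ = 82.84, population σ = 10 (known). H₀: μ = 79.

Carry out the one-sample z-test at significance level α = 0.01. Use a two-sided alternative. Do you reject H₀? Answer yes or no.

SE = σ/√n = 10/√19 = 2.2942
z = (x̄−μ₀)/SE = (82.84−79)/2.2942 = 1.6738
p-value (two-sided) = 0.09417
At α=0.01: p ≥ α → fail to reject H₀

reject H₀: no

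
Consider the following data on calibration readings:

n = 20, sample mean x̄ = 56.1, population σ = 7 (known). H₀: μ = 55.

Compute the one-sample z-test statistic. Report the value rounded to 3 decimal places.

SE = σ/√n = 7/√20 = 1.5652
z = (x̄−μ₀)/SE = (56.1−55)/1.5652 = 0.7028

test statistic = 0.703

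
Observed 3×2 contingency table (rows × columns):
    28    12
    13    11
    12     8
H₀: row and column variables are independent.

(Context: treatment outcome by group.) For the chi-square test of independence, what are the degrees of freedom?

degrees of freedom = 2

df = (r−1)(c−1) = (3−1)·(2−1) = 2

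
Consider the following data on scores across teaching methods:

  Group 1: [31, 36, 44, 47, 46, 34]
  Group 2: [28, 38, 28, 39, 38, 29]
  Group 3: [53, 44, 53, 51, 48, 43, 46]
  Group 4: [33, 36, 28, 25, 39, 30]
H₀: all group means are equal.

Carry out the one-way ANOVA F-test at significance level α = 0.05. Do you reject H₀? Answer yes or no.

reject H₀: yes

Group means [39.67, 33.33, 48.29, 31.83], grand mean 38.680
SSB = Σnᵢ(x̄ᵢ−x̄)² = 1104.511; SSW = ΣΣ(x−x̄ᵢ)² = 622.929
MSB = 1104.511/3 = 368.1705; MSW = 622.929/21 = 29.6633
F = MSB/MSW = 12.4117
df = (3, 21)
p-value (upper-tail) = 0.00007
At α=0.05: p < α → reject H₀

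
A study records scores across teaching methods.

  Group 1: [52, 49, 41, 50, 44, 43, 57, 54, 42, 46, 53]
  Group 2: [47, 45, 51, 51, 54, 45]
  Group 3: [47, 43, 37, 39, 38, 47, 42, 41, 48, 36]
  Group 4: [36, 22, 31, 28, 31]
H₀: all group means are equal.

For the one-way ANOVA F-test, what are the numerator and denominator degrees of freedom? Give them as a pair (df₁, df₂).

degrees of freedom = [3, 28]

k = 4 groups, N = 32 total
df = (k−1, N−k) = (4−1, 32−4) = (3, 28)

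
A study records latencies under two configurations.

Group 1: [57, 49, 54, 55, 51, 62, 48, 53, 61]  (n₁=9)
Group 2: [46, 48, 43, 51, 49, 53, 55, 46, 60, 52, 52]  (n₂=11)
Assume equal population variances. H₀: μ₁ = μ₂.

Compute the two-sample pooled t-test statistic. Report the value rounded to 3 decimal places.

x̄₁=54.444, s₁=4.902, n₁=9
x̄₂=50.455, s₂=4.762, n₂=11
s_p² = [8·4.902² + 10·4.762²]/18 = 23.2750
SE = √(s_p²·(1/9+1/11)) = 2.1684
t = (54.444−50.455)/2.1684 = 1.8400
df = 18

test statistic = 1.840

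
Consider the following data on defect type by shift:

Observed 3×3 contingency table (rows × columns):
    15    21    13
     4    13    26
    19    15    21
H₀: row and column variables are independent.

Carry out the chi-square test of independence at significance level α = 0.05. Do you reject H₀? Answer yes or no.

Row totals [49, 43, 55], col totals [38, 49, 60], n=147
χ² = (15−12.67)²/12.67 + (21−16.33)²/16.33 + (13−20.00)²/20.00 + (4−11.12)²/11.12 + (13−14.33)²/14.33 + (26−17.55)²/17.55 + (19−14.22)²/14.22 + (15−18.33)²/18.33 + (21−22.45)²/22.45 = 15.2677
df = 4
p-value (upper-tail) = 0.00418
At α=0.05: p < α → reject H₀

reject H₀: yes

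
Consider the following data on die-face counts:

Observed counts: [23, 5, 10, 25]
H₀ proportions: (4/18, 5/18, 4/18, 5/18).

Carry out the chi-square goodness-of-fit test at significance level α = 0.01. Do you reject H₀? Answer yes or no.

n = 63; E_i = n·p_i = [14.00, 17.50, 14.00, 17.50]
χ² = (23−14.00)²/14.00 + (5−17.50)²/17.50 + (10−14.00)²/14.00 + (25−17.50)²/17.50 = 19.0714
df = 3
p-value (upper-tail) = 0.00026
At α=0.01: p < α → reject H₀

reject H₀: yes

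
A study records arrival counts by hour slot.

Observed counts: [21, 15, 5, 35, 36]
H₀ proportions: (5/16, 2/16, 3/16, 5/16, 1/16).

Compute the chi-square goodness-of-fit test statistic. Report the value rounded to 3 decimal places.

test statistic = 138.005

n = 112; E_i = n·p_i = [35.00, 14.00, 21.00, 35.00, 7.00]
χ² = (21−35.00)²/35.00 + (15−14.00)²/14.00 + (5−21.00)²/21.00 + (35−35.00)²/35.00 + (36−7.00)²/7.00 = 138.0048
df = 4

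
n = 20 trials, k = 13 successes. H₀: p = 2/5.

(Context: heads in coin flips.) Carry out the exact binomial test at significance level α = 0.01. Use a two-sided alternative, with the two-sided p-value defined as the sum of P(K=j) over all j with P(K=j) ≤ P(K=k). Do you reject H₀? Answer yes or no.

reject H₀: no

Exact binomial: n=20, k=13, p₀=2/5=0.4000
P(X=j) = C(n,j)·p₀^j·(1−p₀)^(n−j); p = Σ P(X=j) over j with P(X=j) ≤ P(X=13)
p-value (two-sided) = 0.03699
At α=0.01: p ≥ α → fail to reject H₀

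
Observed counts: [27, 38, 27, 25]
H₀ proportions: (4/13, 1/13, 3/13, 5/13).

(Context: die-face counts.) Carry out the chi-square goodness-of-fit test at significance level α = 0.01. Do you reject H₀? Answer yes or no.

n = 117; E_i = n·p_i = [36.00, 9.00, 27.00, 45.00]
χ² = (27−36.00)²/36.00 + (38−9.00)²/9.00 + (27−27.00)²/27.00 + (25−45.00)²/45.00 = 104.5833
df = 3
p-value (upper-tail) = 0.00000
At α=0.01: p < α → reject H₀

reject H₀: yes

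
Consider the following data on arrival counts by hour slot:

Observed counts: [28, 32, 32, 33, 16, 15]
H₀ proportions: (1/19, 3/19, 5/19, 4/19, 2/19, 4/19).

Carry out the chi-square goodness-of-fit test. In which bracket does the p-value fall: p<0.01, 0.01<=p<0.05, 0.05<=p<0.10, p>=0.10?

p-value bracket: p<0.01

n = 156; E_i = n·p_i = [8.21, 24.63, 41.05, 32.84, 16.42, 32.84]
χ² = (28−8.21)²/8.21 + (32−24.63)²/24.63 + (32−41.05)²/41.05 + (33−32.84)²/32.84 + (16−16.42)²/16.42 + (15−32.84)²/32.84 = 61.6028
df = 5
p-value (upper-tail) = 0.00000
→ bracket: p<0.01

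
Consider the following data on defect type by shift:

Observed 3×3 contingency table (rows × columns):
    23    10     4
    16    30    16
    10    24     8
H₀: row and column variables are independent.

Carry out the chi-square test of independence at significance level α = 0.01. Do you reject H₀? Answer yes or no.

Row totals [37, 62, 42], col totals [49, 64, 28], n=141
χ² = (23−12.86)²/12.86 + (10−16.79)²/16.79 + (4−7.35)²/7.35 + (16−21.55)²/21.55 + (30−28.14)²/28.14 + (16−12.31)²/12.31 + (10−14.60)²/14.60 + (24−19.06)²/19.06 + (8−8.34)²/8.34 = 17.6672
df = 4
p-value (upper-tail) = 0.00143
At α=0.01: p < α → reject H₀

reject H₀: yes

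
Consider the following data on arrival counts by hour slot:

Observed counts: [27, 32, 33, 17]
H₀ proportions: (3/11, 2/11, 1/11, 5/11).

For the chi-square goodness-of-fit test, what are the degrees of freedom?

degrees of freedom = 3

df = k − 1 = 4 − 1 = 3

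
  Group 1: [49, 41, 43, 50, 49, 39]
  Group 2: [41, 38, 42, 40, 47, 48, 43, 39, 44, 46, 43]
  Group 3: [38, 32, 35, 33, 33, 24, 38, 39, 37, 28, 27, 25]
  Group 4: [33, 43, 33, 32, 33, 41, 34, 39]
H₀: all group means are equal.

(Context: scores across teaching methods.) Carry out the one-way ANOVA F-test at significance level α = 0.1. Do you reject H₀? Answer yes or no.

Group means [45.17, 42.82, 32.42, 36.00], grand mean 38.351
SSB = Σnᵢ(x̄ᵢ−x̄)² = 965.046; SSW = ΣΣ(x−x̄ᵢ)² = 657.386
MSB = 965.046/3 = 321.6820; MSW = 657.386/33 = 19.9208
F = MSB/MSW = 16.1480
df = (3, 33)
p-value (upper-tail) = 0.00000
At α=0.1: p < α → reject H₀

reject H₀: yes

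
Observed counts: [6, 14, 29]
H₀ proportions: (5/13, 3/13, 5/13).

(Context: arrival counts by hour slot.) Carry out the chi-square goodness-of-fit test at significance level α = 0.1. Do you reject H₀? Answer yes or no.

reject H₀: yes

n = 49; E_i = n·p_i = [18.85, 11.31, 18.85]
χ² = (6−18.85)²/18.85 + (14−11.31)²/11.31 + (29−18.85)²/18.85 = 14.8680
df = 2
p-value (upper-tail) = 0.00059
At α=0.1: p < α → reject H₀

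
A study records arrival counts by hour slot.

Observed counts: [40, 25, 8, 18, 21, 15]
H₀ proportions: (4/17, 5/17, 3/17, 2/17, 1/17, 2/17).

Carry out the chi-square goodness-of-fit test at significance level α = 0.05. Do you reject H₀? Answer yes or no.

reject H₀: yes

n = 127; E_i = n·p_i = [29.88, 37.35, 22.41, 14.94, 7.47, 14.94]
χ² = (40−29.88)²/29.88 + (25−37.35)²/37.35 + (8−22.41)²/22.41 + (18−14.94)²/14.94 + (21−7.47)²/7.47 + (15−14.94)²/14.94 = 41.9068
df = 5
p-value (upper-tail) = 0.00000
At α=0.05: p < α → reject H₀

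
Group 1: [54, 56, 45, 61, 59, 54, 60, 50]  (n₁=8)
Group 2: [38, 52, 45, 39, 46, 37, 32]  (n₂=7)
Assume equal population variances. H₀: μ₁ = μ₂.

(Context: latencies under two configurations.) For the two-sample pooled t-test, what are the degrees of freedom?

degrees of freedom = 13

df = n₁ + n₂ − 2 = 8 + 7 − 2 = 13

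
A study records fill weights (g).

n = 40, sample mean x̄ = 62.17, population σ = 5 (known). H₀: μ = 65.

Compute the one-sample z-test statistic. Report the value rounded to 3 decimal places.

SE = σ/√n = 5/√40 = 0.7906
z = (x̄−μ₀)/SE = (62.17−65)/0.7906 = -3.5797

test statistic = -3.580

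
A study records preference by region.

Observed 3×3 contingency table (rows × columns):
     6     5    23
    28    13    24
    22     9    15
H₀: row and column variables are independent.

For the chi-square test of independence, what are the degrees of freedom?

df = (r−1)(c−1) = (3−1)·(3−1) = 4

degrees of freedom = 4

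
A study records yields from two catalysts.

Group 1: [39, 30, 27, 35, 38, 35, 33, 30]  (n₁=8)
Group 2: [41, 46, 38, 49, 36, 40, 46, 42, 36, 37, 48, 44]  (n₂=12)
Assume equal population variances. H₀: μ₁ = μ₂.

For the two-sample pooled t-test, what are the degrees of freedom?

df = n₁ + n₂ − 2 = 8 + 12 − 2 = 18

degrees of freedom = 18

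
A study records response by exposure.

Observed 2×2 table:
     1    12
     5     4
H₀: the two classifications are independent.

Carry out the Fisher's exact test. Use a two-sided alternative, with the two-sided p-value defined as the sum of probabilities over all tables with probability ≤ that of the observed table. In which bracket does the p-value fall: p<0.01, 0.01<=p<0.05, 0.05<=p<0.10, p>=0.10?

p-value bracket: 0.01<=p<0.05

Margins: r₁=13, r₂=9, c₁=6, c₂=16, n=22
p_obs = C(13,1)·C(9,5)/C(22,6); sum pmf over tables with pmf ≤ p_obs
p-value (two-sided) = 0.02308
→ bracket: 0.01<=p<0.05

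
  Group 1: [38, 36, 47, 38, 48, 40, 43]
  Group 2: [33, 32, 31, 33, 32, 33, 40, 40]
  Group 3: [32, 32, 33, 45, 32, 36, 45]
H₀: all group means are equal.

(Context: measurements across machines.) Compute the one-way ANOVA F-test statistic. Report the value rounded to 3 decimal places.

Group means [41.43, 34.25, 36.43], grand mean 37.227
SSB = Σnᵢ(x̄ᵢ−x̄)² = 198.935; SSW = ΣΣ(x−x̄ᵢ)² = 440.929
MSB = 198.935/2 = 99.4675; MSW = 440.929/19 = 23.2068
F = MSB/MSW = 4.2861
df = (2, 19)

test statistic = 4.286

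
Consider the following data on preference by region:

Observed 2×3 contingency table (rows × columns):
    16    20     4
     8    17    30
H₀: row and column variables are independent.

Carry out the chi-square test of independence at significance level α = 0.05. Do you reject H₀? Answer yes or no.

reject H₀: yes

Row totals [40, 55], col totals [24, 37, 34], n=95
χ² = (16−10.11)²/10.11 + (20−15.58)²/15.58 + (4−14.32)²/14.32 + (8−13.89)²/13.89 + (17−21.42)²/21.42 + (30−19.68)²/19.68 = 20.9460
df = 2
p-value (upper-tail) = 0.00003
At α=0.05: p < α → reject H₀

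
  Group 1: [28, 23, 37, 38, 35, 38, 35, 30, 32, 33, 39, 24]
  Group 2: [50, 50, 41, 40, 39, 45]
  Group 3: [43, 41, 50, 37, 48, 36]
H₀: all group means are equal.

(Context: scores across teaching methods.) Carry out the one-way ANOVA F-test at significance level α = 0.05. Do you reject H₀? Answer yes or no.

reject H₀: yes

Group means [32.67, 44.17, 42.50], grand mean 38.000
SSB = Σnᵢ(x̄ᵢ−x̄)² = 691.000; SSW = ΣΣ(x−x̄ᵢ)² = 609.000
MSB = 691.000/2 = 345.5000; MSW = 609.000/21 = 29.0000
F = MSB/MSW = 11.9138
df = (2, 21)
p-value (upper-tail) = 0.00035
At α=0.05: p < α → reject H₀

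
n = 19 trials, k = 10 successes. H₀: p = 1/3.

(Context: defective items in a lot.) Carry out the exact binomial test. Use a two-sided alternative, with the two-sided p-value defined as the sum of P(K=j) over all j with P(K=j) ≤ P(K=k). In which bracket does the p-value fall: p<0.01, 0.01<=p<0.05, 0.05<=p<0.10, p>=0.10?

Exact binomial: n=19, k=10, p₀=1/3=0.3333
P(X=j) = C(n,j)·p₀^j·(1−p₀)^(n−j); p = Σ P(X=j) over j with P(X=j) ≤ P(X=10)
p-value (two-sided) = 0.08879
→ bracket: 0.05<=p<0.10

p-value bracket: 0.05<=p<0.10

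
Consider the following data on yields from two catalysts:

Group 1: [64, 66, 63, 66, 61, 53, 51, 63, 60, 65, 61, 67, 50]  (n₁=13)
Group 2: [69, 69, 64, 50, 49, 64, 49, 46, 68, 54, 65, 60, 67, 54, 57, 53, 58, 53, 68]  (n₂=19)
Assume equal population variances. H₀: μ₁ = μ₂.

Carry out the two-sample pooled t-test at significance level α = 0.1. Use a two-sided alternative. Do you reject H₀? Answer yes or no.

reject H₀: no

x̄₁=60.769, s₁=5.805, n₁=13
x̄₂=58.789, s₂=7.779, n₂=19
s_p² = [12·5.805² + 18·7.779²]/30 = 49.7822
SE = √(s_p²·(1/13+1/19)) = 2.5396
t = (60.769−58.789)/2.5396 = 0.7796
df = 30
p-value (two-sided) = 0.44176
At α=0.1: p ≥ α → fail to reject H₀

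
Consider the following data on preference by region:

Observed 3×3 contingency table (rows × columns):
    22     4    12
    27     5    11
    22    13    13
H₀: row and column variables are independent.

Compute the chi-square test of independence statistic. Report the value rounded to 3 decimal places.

test statistic = 6.066

Row totals [38, 43, 48], col totals [71, 22, 36], n=129
χ² = (22−20.91)²/20.91 + (4−6.48)²/6.48 + (12−10.60)²/10.60 + (27−23.67)²/23.67 + (5−7.33)²/7.33 + (11−12.00)²/12.00 + (22−26.42)²/26.42 + (13−8.19)²/8.19 + (13−13.40)²/13.40 = 6.0663
df = 4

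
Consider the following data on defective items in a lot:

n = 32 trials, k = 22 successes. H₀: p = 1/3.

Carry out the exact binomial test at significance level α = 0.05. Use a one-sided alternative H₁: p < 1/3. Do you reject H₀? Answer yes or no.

reject H₀: no

Exact binomial: n=32, k=22, p₀=1/3=0.3333
P(X≤22) from Σ C(n,i)·p₀^i·(1−p₀)^(n−i)
p-value (one-sided, H₁ less) = 0.99999
At α=0.05: p ≥ α → fail to reject H₀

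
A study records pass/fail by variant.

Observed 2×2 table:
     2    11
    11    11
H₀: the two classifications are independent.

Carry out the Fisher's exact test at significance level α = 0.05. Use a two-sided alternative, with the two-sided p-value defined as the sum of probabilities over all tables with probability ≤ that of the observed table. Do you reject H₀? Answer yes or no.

Margins: r₁=13, r₂=22, c₁=13, c₂=22, n=35
p_obs = C(13,2)·C(22,11)/C(35,13); sum pmf over tables with pmf ≤ p_obs
p-value (two-sided) = 0.07011
At α=0.05: p ≥ α → fail to reject H₀

reject H₀: no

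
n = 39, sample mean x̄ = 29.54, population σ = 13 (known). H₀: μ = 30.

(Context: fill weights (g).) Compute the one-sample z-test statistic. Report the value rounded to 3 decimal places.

test statistic = -0.221

SE = σ/√n = 13/√39 = 2.0817
z = (x̄−μ₀)/SE = (29.54−30)/2.0817 = -0.2210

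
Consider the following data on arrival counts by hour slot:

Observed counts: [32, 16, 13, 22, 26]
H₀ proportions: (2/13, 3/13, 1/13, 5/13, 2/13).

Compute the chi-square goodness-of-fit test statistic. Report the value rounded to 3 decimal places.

n = 109; E_i = n·p_i = [16.77, 25.15, 8.38, 41.92, 16.77]
χ² = (32−16.77)²/16.77 + (16−25.15)²/25.15 + (13−8.38)²/8.38 + (22−41.92)²/41.92 + (26−16.77)²/16.77 = 34.2544
df = 4

test statistic = 34.254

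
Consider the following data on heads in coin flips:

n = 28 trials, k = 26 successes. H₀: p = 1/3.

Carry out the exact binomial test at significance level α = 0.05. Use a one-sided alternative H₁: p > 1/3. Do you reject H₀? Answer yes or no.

reject H₀: yes

Exact binomial: n=28, k=26, p₀=1/3=0.3333
P(X≥26) from Σ C(n,i)·p₀^i·(1−p₀)^(n−i)
p-value (one-sided, H₁ greater) = 0.00000
At α=0.05: p < α → reject H₀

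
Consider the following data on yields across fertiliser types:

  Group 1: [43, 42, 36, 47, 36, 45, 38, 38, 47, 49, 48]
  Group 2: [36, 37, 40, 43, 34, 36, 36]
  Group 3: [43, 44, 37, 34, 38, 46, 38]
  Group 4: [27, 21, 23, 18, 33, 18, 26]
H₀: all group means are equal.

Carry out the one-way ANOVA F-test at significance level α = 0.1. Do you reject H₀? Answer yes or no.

reject H₀: yes

Group means [42.64, 37.43, 40.00, 23.71], grand mean 36.781
SSB = Σnᵢ(x̄ᵢ−x̄)² = 1647.780; SSW = ΣΣ(x−x̄ᵢ)² = 589.688
MSB = 1647.780/3 = 549.2601; MSW = 589.688/28 = 21.0603
F = MSB/MSW = 26.0804
df = (3, 28)
p-value (upper-tail) = 0.00000
At α=0.1: p < α → reject H₀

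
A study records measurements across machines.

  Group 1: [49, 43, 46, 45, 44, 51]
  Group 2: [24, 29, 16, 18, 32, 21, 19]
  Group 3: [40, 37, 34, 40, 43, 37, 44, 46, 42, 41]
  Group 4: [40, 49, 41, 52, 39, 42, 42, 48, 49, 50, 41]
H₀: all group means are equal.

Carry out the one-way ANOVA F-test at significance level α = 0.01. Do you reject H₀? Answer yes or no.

Group means [46.33, 22.71, 40.40, 44.82], grand mean 39.235
SSB = Σnᵢ(x̄ᵢ−x̄)² = 2569.319; SSW = ΣΣ(x−x̄ᵢ)² = 602.798
MSB = 2569.319/3 = 856.4398; MSW = 602.798/30 = 20.0933
F = MSB/MSW = 42.6232
df = (3, 30)
p-value (upper-tail) = 0.00000
At α=0.01: p < α → reject H₀

reject H₀: yes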